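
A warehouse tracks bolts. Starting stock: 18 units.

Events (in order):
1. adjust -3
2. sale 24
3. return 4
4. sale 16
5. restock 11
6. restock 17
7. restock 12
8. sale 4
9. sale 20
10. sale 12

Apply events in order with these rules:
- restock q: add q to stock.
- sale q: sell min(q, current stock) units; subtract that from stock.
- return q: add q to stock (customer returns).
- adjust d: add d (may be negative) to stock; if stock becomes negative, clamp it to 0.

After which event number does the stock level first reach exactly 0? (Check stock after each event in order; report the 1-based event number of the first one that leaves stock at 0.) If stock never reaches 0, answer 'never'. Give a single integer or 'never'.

Answer: 2

Derivation:
Processing events:
Start: stock = 18
  Event 1 (adjust -3): 18 + -3 = 15
  Event 2 (sale 24): sell min(24,15)=15. stock: 15 - 15 = 0. total_sold = 15
  Event 3 (return 4): 0 + 4 = 4
  Event 4 (sale 16): sell min(16,4)=4. stock: 4 - 4 = 0. total_sold = 19
  Event 5 (restock 11): 0 + 11 = 11
  Event 6 (restock 17): 11 + 17 = 28
  Event 7 (restock 12): 28 + 12 = 40
  Event 8 (sale 4): sell min(4,40)=4. stock: 40 - 4 = 36. total_sold = 23
  Event 9 (sale 20): sell min(20,36)=20. stock: 36 - 20 = 16. total_sold = 43
  Event 10 (sale 12): sell min(12,16)=12. stock: 16 - 12 = 4. total_sold = 55
Final: stock = 4, total_sold = 55

First zero at event 2.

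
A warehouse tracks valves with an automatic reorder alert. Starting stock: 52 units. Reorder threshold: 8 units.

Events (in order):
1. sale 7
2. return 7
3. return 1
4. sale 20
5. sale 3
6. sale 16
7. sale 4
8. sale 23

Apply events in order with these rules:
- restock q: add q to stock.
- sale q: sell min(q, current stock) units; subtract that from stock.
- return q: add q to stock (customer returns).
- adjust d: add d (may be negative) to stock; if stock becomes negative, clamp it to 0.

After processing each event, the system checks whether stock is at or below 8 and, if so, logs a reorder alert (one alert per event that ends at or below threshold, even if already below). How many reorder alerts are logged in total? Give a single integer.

Answer: 1

Derivation:
Processing events:
Start: stock = 52
  Event 1 (sale 7): sell min(7,52)=7. stock: 52 - 7 = 45. total_sold = 7
  Event 2 (return 7): 45 + 7 = 52
  Event 3 (return 1): 52 + 1 = 53
  Event 4 (sale 20): sell min(20,53)=20. stock: 53 - 20 = 33. total_sold = 27
  Event 5 (sale 3): sell min(3,33)=3. stock: 33 - 3 = 30. total_sold = 30
  Event 6 (sale 16): sell min(16,30)=16. stock: 30 - 16 = 14. total_sold = 46
  Event 7 (sale 4): sell min(4,14)=4. stock: 14 - 4 = 10. total_sold = 50
  Event 8 (sale 23): sell min(23,10)=10. stock: 10 - 10 = 0. total_sold = 60
Final: stock = 0, total_sold = 60

Checking against threshold 8:
  After event 1: stock=45 > 8
  After event 2: stock=52 > 8
  After event 3: stock=53 > 8
  After event 4: stock=33 > 8
  After event 5: stock=30 > 8
  After event 6: stock=14 > 8
  After event 7: stock=10 > 8
  After event 8: stock=0 <= 8 -> ALERT
Alert events: [8]. Count = 1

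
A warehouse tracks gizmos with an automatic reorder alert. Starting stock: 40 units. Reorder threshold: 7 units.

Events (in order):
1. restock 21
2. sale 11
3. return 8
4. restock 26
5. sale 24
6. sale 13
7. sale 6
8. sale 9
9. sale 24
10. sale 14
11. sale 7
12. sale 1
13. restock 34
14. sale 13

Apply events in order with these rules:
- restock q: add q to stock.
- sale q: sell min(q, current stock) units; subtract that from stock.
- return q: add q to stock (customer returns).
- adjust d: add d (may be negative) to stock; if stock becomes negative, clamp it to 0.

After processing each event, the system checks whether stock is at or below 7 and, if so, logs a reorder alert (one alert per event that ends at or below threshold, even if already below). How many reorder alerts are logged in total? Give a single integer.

Processing events:
Start: stock = 40
  Event 1 (restock 21): 40 + 21 = 61
  Event 2 (sale 11): sell min(11,61)=11. stock: 61 - 11 = 50. total_sold = 11
  Event 3 (return 8): 50 + 8 = 58
  Event 4 (restock 26): 58 + 26 = 84
  Event 5 (sale 24): sell min(24,84)=24. stock: 84 - 24 = 60. total_sold = 35
  Event 6 (sale 13): sell min(13,60)=13. stock: 60 - 13 = 47. total_sold = 48
  Event 7 (sale 6): sell min(6,47)=6. stock: 47 - 6 = 41. total_sold = 54
  Event 8 (sale 9): sell min(9,41)=9. stock: 41 - 9 = 32. total_sold = 63
  Event 9 (sale 24): sell min(24,32)=24. stock: 32 - 24 = 8. total_sold = 87
  Event 10 (sale 14): sell min(14,8)=8. stock: 8 - 8 = 0. total_sold = 95
  Event 11 (sale 7): sell min(7,0)=0. stock: 0 - 0 = 0. total_sold = 95
  Event 12 (sale 1): sell min(1,0)=0. stock: 0 - 0 = 0. total_sold = 95
  Event 13 (restock 34): 0 + 34 = 34
  Event 14 (sale 13): sell min(13,34)=13. stock: 34 - 13 = 21. total_sold = 108
Final: stock = 21, total_sold = 108

Checking against threshold 7:
  After event 1: stock=61 > 7
  After event 2: stock=50 > 7
  After event 3: stock=58 > 7
  After event 4: stock=84 > 7
  After event 5: stock=60 > 7
  After event 6: stock=47 > 7
  After event 7: stock=41 > 7
  After event 8: stock=32 > 7
  After event 9: stock=8 > 7
  After event 10: stock=0 <= 7 -> ALERT
  After event 11: stock=0 <= 7 -> ALERT
  After event 12: stock=0 <= 7 -> ALERT
  After event 13: stock=34 > 7
  After event 14: stock=21 > 7
Alert events: [10, 11, 12]. Count = 3

Answer: 3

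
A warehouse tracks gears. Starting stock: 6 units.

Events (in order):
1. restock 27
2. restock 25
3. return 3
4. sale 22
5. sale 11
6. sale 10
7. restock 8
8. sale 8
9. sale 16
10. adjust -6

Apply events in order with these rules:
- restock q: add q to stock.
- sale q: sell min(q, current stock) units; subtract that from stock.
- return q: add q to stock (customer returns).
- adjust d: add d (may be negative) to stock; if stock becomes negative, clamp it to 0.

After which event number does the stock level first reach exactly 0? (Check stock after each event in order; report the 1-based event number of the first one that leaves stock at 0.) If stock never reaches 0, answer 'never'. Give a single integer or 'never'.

Processing events:
Start: stock = 6
  Event 1 (restock 27): 6 + 27 = 33
  Event 2 (restock 25): 33 + 25 = 58
  Event 3 (return 3): 58 + 3 = 61
  Event 4 (sale 22): sell min(22,61)=22. stock: 61 - 22 = 39. total_sold = 22
  Event 5 (sale 11): sell min(11,39)=11. stock: 39 - 11 = 28. total_sold = 33
  Event 6 (sale 10): sell min(10,28)=10. stock: 28 - 10 = 18. total_sold = 43
  Event 7 (restock 8): 18 + 8 = 26
  Event 8 (sale 8): sell min(8,26)=8. stock: 26 - 8 = 18. total_sold = 51
  Event 9 (sale 16): sell min(16,18)=16. stock: 18 - 16 = 2. total_sold = 67
  Event 10 (adjust -6): 2 + -6 = 0 (clamped to 0)
Final: stock = 0, total_sold = 67

First zero at event 10.

Answer: 10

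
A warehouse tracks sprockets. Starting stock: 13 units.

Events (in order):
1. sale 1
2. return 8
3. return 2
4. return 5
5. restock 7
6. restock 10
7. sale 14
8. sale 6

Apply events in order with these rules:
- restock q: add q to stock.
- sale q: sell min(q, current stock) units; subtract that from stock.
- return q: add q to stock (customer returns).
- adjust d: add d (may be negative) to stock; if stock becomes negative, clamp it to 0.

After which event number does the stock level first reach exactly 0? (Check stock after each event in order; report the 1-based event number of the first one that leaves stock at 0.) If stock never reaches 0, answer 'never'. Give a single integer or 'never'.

Processing events:
Start: stock = 13
  Event 1 (sale 1): sell min(1,13)=1. stock: 13 - 1 = 12. total_sold = 1
  Event 2 (return 8): 12 + 8 = 20
  Event 3 (return 2): 20 + 2 = 22
  Event 4 (return 5): 22 + 5 = 27
  Event 5 (restock 7): 27 + 7 = 34
  Event 6 (restock 10): 34 + 10 = 44
  Event 7 (sale 14): sell min(14,44)=14. stock: 44 - 14 = 30. total_sold = 15
  Event 8 (sale 6): sell min(6,30)=6. stock: 30 - 6 = 24. total_sold = 21
Final: stock = 24, total_sold = 21

Stock never reaches 0.

Answer: never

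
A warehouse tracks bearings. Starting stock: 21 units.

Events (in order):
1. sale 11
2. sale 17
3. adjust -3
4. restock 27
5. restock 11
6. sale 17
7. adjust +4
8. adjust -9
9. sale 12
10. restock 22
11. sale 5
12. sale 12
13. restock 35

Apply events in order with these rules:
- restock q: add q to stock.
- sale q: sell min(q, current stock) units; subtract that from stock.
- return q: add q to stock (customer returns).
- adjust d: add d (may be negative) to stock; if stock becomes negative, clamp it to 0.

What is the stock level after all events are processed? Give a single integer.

Processing events:
Start: stock = 21
  Event 1 (sale 11): sell min(11,21)=11. stock: 21 - 11 = 10. total_sold = 11
  Event 2 (sale 17): sell min(17,10)=10. stock: 10 - 10 = 0. total_sold = 21
  Event 3 (adjust -3): 0 + -3 = 0 (clamped to 0)
  Event 4 (restock 27): 0 + 27 = 27
  Event 5 (restock 11): 27 + 11 = 38
  Event 6 (sale 17): sell min(17,38)=17. stock: 38 - 17 = 21. total_sold = 38
  Event 7 (adjust +4): 21 + 4 = 25
  Event 8 (adjust -9): 25 + -9 = 16
  Event 9 (sale 12): sell min(12,16)=12. stock: 16 - 12 = 4. total_sold = 50
  Event 10 (restock 22): 4 + 22 = 26
  Event 11 (sale 5): sell min(5,26)=5. stock: 26 - 5 = 21. total_sold = 55
  Event 12 (sale 12): sell min(12,21)=12. stock: 21 - 12 = 9. total_sold = 67
  Event 13 (restock 35): 9 + 35 = 44
Final: stock = 44, total_sold = 67

Answer: 44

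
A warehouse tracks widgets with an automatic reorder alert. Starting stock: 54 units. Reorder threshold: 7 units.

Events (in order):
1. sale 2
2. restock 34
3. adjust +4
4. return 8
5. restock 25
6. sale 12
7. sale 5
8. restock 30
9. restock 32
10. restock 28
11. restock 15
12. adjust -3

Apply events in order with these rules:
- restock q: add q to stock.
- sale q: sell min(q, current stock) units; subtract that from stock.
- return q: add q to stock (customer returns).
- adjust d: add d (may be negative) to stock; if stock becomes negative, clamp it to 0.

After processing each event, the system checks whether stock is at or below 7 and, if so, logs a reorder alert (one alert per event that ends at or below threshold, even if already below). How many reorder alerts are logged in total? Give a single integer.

Answer: 0

Derivation:
Processing events:
Start: stock = 54
  Event 1 (sale 2): sell min(2,54)=2. stock: 54 - 2 = 52. total_sold = 2
  Event 2 (restock 34): 52 + 34 = 86
  Event 3 (adjust +4): 86 + 4 = 90
  Event 4 (return 8): 90 + 8 = 98
  Event 5 (restock 25): 98 + 25 = 123
  Event 6 (sale 12): sell min(12,123)=12. stock: 123 - 12 = 111. total_sold = 14
  Event 7 (sale 5): sell min(5,111)=5. stock: 111 - 5 = 106. total_sold = 19
  Event 8 (restock 30): 106 + 30 = 136
  Event 9 (restock 32): 136 + 32 = 168
  Event 10 (restock 28): 168 + 28 = 196
  Event 11 (restock 15): 196 + 15 = 211
  Event 12 (adjust -3): 211 + -3 = 208
Final: stock = 208, total_sold = 19

Checking against threshold 7:
  After event 1: stock=52 > 7
  After event 2: stock=86 > 7
  After event 3: stock=90 > 7
  After event 4: stock=98 > 7
  After event 5: stock=123 > 7
  After event 6: stock=111 > 7
  After event 7: stock=106 > 7
  After event 8: stock=136 > 7
  After event 9: stock=168 > 7
  After event 10: stock=196 > 7
  After event 11: stock=211 > 7
  After event 12: stock=208 > 7
Alert events: []. Count = 0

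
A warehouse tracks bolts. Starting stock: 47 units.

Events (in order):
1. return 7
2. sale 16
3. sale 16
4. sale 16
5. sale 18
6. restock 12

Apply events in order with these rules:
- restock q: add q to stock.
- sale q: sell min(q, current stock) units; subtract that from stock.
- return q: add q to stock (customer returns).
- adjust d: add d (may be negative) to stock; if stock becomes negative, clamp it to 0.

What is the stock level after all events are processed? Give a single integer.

Processing events:
Start: stock = 47
  Event 1 (return 7): 47 + 7 = 54
  Event 2 (sale 16): sell min(16,54)=16. stock: 54 - 16 = 38. total_sold = 16
  Event 3 (sale 16): sell min(16,38)=16. stock: 38 - 16 = 22. total_sold = 32
  Event 4 (sale 16): sell min(16,22)=16. stock: 22 - 16 = 6. total_sold = 48
  Event 5 (sale 18): sell min(18,6)=6. stock: 6 - 6 = 0. total_sold = 54
  Event 6 (restock 12): 0 + 12 = 12
Final: stock = 12, total_sold = 54

Answer: 12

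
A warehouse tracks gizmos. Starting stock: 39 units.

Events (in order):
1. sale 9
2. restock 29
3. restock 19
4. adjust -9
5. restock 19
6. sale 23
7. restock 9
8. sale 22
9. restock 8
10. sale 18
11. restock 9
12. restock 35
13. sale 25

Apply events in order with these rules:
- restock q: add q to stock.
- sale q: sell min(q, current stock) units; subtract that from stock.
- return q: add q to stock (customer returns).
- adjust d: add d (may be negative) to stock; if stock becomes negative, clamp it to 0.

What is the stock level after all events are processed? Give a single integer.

Processing events:
Start: stock = 39
  Event 1 (sale 9): sell min(9,39)=9. stock: 39 - 9 = 30. total_sold = 9
  Event 2 (restock 29): 30 + 29 = 59
  Event 3 (restock 19): 59 + 19 = 78
  Event 4 (adjust -9): 78 + -9 = 69
  Event 5 (restock 19): 69 + 19 = 88
  Event 6 (sale 23): sell min(23,88)=23. stock: 88 - 23 = 65. total_sold = 32
  Event 7 (restock 9): 65 + 9 = 74
  Event 8 (sale 22): sell min(22,74)=22. stock: 74 - 22 = 52. total_sold = 54
  Event 9 (restock 8): 52 + 8 = 60
  Event 10 (sale 18): sell min(18,60)=18. stock: 60 - 18 = 42. total_sold = 72
  Event 11 (restock 9): 42 + 9 = 51
  Event 12 (restock 35): 51 + 35 = 86
  Event 13 (sale 25): sell min(25,86)=25. stock: 86 - 25 = 61. total_sold = 97
Final: stock = 61, total_sold = 97

Answer: 61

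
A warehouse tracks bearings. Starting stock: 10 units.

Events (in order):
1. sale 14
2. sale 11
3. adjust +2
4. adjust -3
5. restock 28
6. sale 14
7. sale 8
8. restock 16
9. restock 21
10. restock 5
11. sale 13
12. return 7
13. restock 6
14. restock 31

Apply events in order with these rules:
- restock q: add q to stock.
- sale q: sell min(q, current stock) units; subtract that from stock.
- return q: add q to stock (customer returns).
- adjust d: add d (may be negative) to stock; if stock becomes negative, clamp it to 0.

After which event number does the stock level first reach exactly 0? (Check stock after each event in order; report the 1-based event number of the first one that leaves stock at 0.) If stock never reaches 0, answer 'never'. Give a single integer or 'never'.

Answer: 1

Derivation:
Processing events:
Start: stock = 10
  Event 1 (sale 14): sell min(14,10)=10. stock: 10 - 10 = 0. total_sold = 10
  Event 2 (sale 11): sell min(11,0)=0. stock: 0 - 0 = 0. total_sold = 10
  Event 3 (adjust +2): 0 + 2 = 2
  Event 4 (adjust -3): 2 + -3 = 0 (clamped to 0)
  Event 5 (restock 28): 0 + 28 = 28
  Event 6 (sale 14): sell min(14,28)=14. stock: 28 - 14 = 14. total_sold = 24
  Event 7 (sale 8): sell min(8,14)=8. stock: 14 - 8 = 6. total_sold = 32
  Event 8 (restock 16): 6 + 16 = 22
  Event 9 (restock 21): 22 + 21 = 43
  Event 10 (restock 5): 43 + 5 = 48
  Event 11 (sale 13): sell min(13,48)=13. stock: 48 - 13 = 35. total_sold = 45
  Event 12 (return 7): 35 + 7 = 42
  Event 13 (restock 6): 42 + 6 = 48
  Event 14 (restock 31): 48 + 31 = 79
Final: stock = 79, total_sold = 45

First zero at event 1.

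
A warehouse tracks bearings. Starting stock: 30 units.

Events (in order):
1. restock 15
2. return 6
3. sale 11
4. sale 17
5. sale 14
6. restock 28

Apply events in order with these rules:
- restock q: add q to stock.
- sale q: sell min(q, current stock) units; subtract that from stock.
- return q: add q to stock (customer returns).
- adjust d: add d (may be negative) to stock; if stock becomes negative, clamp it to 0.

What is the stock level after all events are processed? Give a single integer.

Processing events:
Start: stock = 30
  Event 1 (restock 15): 30 + 15 = 45
  Event 2 (return 6): 45 + 6 = 51
  Event 3 (sale 11): sell min(11,51)=11. stock: 51 - 11 = 40. total_sold = 11
  Event 4 (sale 17): sell min(17,40)=17. stock: 40 - 17 = 23. total_sold = 28
  Event 5 (sale 14): sell min(14,23)=14. stock: 23 - 14 = 9. total_sold = 42
  Event 6 (restock 28): 9 + 28 = 37
Final: stock = 37, total_sold = 42

Answer: 37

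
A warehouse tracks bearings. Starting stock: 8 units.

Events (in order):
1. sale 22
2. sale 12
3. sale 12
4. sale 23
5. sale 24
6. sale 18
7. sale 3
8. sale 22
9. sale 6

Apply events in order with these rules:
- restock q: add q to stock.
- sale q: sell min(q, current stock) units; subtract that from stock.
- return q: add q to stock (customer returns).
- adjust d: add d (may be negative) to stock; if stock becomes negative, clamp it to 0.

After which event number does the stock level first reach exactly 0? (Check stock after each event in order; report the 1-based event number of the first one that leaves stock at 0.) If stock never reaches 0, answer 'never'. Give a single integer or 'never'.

Answer: 1

Derivation:
Processing events:
Start: stock = 8
  Event 1 (sale 22): sell min(22,8)=8. stock: 8 - 8 = 0. total_sold = 8
  Event 2 (sale 12): sell min(12,0)=0. stock: 0 - 0 = 0. total_sold = 8
  Event 3 (sale 12): sell min(12,0)=0. stock: 0 - 0 = 0. total_sold = 8
  Event 4 (sale 23): sell min(23,0)=0. stock: 0 - 0 = 0. total_sold = 8
  Event 5 (sale 24): sell min(24,0)=0. stock: 0 - 0 = 0. total_sold = 8
  Event 6 (sale 18): sell min(18,0)=0. stock: 0 - 0 = 0. total_sold = 8
  Event 7 (sale 3): sell min(3,0)=0. stock: 0 - 0 = 0. total_sold = 8
  Event 8 (sale 22): sell min(22,0)=0. stock: 0 - 0 = 0. total_sold = 8
  Event 9 (sale 6): sell min(6,0)=0. stock: 0 - 0 = 0. total_sold = 8
Final: stock = 0, total_sold = 8

First zero at event 1.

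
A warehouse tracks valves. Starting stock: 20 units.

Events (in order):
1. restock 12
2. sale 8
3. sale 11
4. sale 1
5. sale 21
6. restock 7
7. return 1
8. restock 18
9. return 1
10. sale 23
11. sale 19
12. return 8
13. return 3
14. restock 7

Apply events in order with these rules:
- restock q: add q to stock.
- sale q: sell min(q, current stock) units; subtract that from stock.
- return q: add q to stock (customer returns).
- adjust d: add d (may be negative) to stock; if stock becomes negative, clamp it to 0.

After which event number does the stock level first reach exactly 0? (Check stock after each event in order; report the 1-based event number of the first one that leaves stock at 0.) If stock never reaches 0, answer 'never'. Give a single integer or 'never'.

Answer: 5

Derivation:
Processing events:
Start: stock = 20
  Event 1 (restock 12): 20 + 12 = 32
  Event 2 (sale 8): sell min(8,32)=8. stock: 32 - 8 = 24. total_sold = 8
  Event 3 (sale 11): sell min(11,24)=11. stock: 24 - 11 = 13. total_sold = 19
  Event 4 (sale 1): sell min(1,13)=1. stock: 13 - 1 = 12. total_sold = 20
  Event 5 (sale 21): sell min(21,12)=12. stock: 12 - 12 = 0. total_sold = 32
  Event 6 (restock 7): 0 + 7 = 7
  Event 7 (return 1): 7 + 1 = 8
  Event 8 (restock 18): 8 + 18 = 26
  Event 9 (return 1): 26 + 1 = 27
  Event 10 (sale 23): sell min(23,27)=23. stock: 27 - 23 = 4. total_sold = 55
  Event 11 (sale 19): sell min(19,4)=4. stock: 4 - 4 = 0. total_sold = 59
  Event 12 (return 8): 0 + 8 = 8
  Event 13 (return 3): 8 + 3 = 11
  Event 14 (restock 7): 11 + 7 = 18
Final: stock = 18, total_sold = 59

First zero at event 5.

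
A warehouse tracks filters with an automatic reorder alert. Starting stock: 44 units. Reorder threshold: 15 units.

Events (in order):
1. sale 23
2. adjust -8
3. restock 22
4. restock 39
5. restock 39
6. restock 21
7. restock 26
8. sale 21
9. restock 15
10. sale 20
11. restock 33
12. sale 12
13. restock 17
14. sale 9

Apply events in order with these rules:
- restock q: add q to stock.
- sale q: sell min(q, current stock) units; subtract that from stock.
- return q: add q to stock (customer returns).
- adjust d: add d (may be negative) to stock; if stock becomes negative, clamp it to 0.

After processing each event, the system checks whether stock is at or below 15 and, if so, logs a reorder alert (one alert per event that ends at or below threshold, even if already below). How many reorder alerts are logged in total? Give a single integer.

Processing events:
Start: stock = 44
  Event 1 (sale 23): sell min(23,44)=23. stock: 44 - 23 = 21. total_sold = 23
  Event 2 (adjust -8): 21 + -8 = 13
  Event 3 (restock 22): 13 + 22 = 35
  Event 4 (restock 39): 35 + 39 = 74
  Event 5 (restock 39): 74 + 39 = 113
  Event 6 (restock 21): 113 + 21 = 134
  Event 7 (restock 26): 134 + 26 = 160
  Event 8 (sale 21): sell min(21,160)=21. stock: 160 - 21 = 139. total_sold = 44
  Event 9 (restock 15): 139 + 15 = 154
  Event 10 (sale 20): sell min(20,154)=20. stock: 154 - 20 = 134. total_sold = 64
  Event 11 (restock 33): 134 + 33 = 167
  Event 12 (sale 12): sell min(12,167)=12. stock: 167 - 12 = 155. total_sold = 76
  Event 13 (restock 17): 155 + 17 = 172
  Event 14 (sale 9): sell min(9,172)=9. stock: 172 - 9 = 163. total_sold = 85
Final: stock = 163, total_sold = 85

Checking against threshold 15:
  After event 1: stock=21 > 15
  After event 2: stock=13 <= 15 -> ALERT
  After event 3: stock=35 > 15
  After event 4: stock=74 > 15
  After event 5: stock=113 > 15
  After event 6: stock=134 > 15
  After event 7: stock=160 > 15
  After event 8: stock=139 > 15
  After event 9: stock=154 > 15
  After event 10: stock=134 > 15
  After event 11: stock=167 > 15
  After event 12: stock=155 > 15
  After event 13: stock=172 > 15
  After event 14: stock=163 > 15
Alert events: [2]. Count = 1

Answer: 1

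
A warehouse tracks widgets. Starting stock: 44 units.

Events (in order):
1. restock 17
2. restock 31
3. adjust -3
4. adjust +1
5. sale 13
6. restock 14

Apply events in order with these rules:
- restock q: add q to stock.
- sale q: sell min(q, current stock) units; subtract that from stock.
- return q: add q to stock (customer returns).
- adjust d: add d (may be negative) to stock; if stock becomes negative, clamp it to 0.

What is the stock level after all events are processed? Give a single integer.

Answer: 91

Derivation:
Processing events:
Start: stock = 44
  Event 1 (restock 17): 44 + 17 = 61
  Event 2 (restock 31): 61 + 31 = 92
  Event 3 (adjust -3): 92 + -3 = 89
  Event 4 (adjust +1): 89 + 1 = 90
  Event 5 (sale 13): sell min(13,90)=13. stock: 90 - 13 = 77. total_sold = 13
  Event 6 (restock 14): 77 + 14 = 91
Final: stock = 91, total_sold = 13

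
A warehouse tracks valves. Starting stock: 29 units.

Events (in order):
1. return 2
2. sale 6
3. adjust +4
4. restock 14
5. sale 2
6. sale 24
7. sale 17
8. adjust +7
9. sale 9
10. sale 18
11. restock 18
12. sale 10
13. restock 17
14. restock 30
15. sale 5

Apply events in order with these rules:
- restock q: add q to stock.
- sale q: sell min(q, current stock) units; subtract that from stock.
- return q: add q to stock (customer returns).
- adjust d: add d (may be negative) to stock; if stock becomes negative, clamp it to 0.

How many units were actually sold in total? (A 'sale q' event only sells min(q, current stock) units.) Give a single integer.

Answer: 71

Derivation:
Processing events:
Start: stock = 29
  Event 1 (return 2): 29 + 2 = 31
  Event 2 (sale 6): sell min(6,31)=6. stock: 31 - 6 = 25. total_sold = 6
  Event 3 (adjust +4): 25 + 4 = 29
  Event 4 (restock 14): 29 + 14 = 43
  Event 5 (sale 2): sell min(2,43)=2. stock: 43 - 2 = 41. total_sold = 8
  Event 6 (sale 24): sell min(24,41)=24. stock: 41 - 24 = 17. total_sold = 32
  Event 7 (sale 17): sell min(17,17)=17. stock: 17 - 17 = 0. total_sold = 49
  Event 8 (adjust +7): 0 + 7 = 7
  Event 9 (sale 9): sell min(9,7)=7. stock: 7 - 7 = 0. total_sold = 56
  Event 10 (sale 18): sell min(18,0)=0. stock: 0 - 0 = 0. total_sold = 56
  Event 11 (restock 18): 0 + 18 = 18
  Event 12 (sale 10): sell min(10,18)=10. stock: 18 - 10 = 8. total_sold = 66
  Event 13 (restock 17): 8 + 17 = 25
  Event 14 (restock 30): 25 + 30 = 55
  Event 15 (sale 5): sell min(5,55)=5. stock: 55 - 5 = 50. total_sold = 71
Final: stock = 50, total_sold = 71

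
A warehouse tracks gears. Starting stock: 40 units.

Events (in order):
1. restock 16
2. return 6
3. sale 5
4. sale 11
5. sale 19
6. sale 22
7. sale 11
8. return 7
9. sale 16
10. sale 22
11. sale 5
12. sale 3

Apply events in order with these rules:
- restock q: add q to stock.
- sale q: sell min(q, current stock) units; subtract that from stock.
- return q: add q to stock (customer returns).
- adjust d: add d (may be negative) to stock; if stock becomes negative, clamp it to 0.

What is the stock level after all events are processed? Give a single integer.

Processing events:
Start: stock = 40
  Event 1 (restock 16): 40 + 16 = 56
  Event 2 (return 6): 56 + 6 = 62
  Event 3 (sale 5): sell min(5,62)=5. stock: 62 - 5 = 57. total_sold = 5
  Event 4 (sale 11): sell min(11,57)=11. stock: 57 - 11 = 46. total_sold = 16
  Event 5 (sale 19): sell min(19,46)=19. stock: 46 - 19 = 27. total_sold = 35
  Event 6 (sale 22): sell min(22,27)=22. stock: 27 - 22 = 5. total_sold = 57
  Event 7 (sale 11): sell min(11,5)=5. stock: 5 - 5 = 0. total_sold = 62
  Event 8 (return 7): 0 + 7 = 7
  Event 9 (sale 16): sell min(16,7)=7. stock: 7 - 7 = 0. total_sold = 69
  Event 10 (sale 22): sell min(22,0)=0. stock: 0 - 0 = 0. total_sold = 69
  Event 11 (sale 5): sell min(5,0)=0. stock: 0 - 0 = 0. total_sold = 69
  Event 12 (sale 3): sell min(3,0)=0. stock: 0 - 0 = 0. total_sold = 69
Final: stock = 0, total_sold = 69

Answer: 0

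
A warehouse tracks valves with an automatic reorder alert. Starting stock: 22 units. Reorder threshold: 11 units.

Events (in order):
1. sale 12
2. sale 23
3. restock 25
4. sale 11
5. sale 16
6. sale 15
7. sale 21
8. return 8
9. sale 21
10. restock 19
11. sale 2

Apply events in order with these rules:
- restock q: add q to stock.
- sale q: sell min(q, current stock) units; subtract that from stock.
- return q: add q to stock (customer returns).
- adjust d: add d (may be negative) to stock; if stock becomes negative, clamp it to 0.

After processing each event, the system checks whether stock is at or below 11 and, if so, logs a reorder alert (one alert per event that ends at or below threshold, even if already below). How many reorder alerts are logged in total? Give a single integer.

Answer: 7

Derivation:
Processing events:
Start: stock = 22
  Event 1 (sale 12): sell min(12,22)=12. stock: 22 - 12 = 10. total_sold = 12
  Event 2 (sale 23): sell min(23,10)=10. stock: 10 - 10 = 0. total_sold = 22
  Event 3 (restock 25): 0 + 25 = 25
  Event 4 (sale 11): sell min(11,25)=11. stock: 25 - 11 = 14. total_sold = 33
  Event 5 (sale 16): sell min(16,14)=14. stock: 14 - 14 = 0. total_sold = 47
  Event 6 (sale 15): sell min(15,0)=0. stock: 0 - 0 = 0. total_sold = 47
  Event 7 (sale 21): sell min(21,0)=0. stock: 0 - 0 = 0. total_sold = 47
  Event 8 (return 8): 0 + 8 = 8
  Event 9 (sale 21): sell min(21,8)=8. stock: 8 - 8 = 0. total_sold = 55
  Event 10 (restock 19): 0 + 19 = 19
  Event 11 (sale 2): sell min(2,19)=2. stock: 19 - 2 = 17. total_sold = 57
Final: stock = 17, total_sold = 57

Checking against threshold 11:
  After event 1: stock=10 <= 11 -> ALERT
  After event 2: stock=0 <= 11 -> ALERT
  After event 3: stock=25 > 11
  After event 4: stock=14 > 11
  After event 5: stock=0 <= 11 -> ALERT
  After event 6: stock=0 <= 11 -> ALERT
  After event 7: stock=0 <= 11 -> ALERT
  After event 8: stock=8 <= 11 -> ALERT
  After event 9: stock=0 <= 11 -> ALERT
  After event 10: stock=19 > 11
  After event 11: stock=17 > 11
Alert events: [1, 2, 5, 6, 7, 8, 9]. Count = 7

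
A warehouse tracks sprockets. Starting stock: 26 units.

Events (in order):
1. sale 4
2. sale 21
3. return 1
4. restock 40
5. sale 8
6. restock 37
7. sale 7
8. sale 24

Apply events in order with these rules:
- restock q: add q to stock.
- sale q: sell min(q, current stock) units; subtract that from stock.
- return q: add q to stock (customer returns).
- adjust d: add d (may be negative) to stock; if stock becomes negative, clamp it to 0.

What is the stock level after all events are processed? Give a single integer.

Processing events:
Start: stock = 26
  Event 1 (sale 4): sell min(4,26)=4. stock: 26 - 4 = 22. total_sold = 4
  Event 2 (sale 21): sell min(21,22)=21. stock: 22 - 21 = 1. total_sold = 25
  Event 3 (return 1): 1 + 1 = 2
  Event 4 (restock 40): 2 + 40 = 42
  Event 5 (sale 8): sell min(8,42)=8. stock: 42 - 8 = 34. total_sold = 33
  Event 6 (restock 37): 34 + 37 = 71
  Event 7 (sale 7): sell min(7,71)=7. stock: 71 - 7 = 64. total_sold = 40
  Event 8 (sale 24): sell min(24,64)=24. stock: 64 - 24 = 40. total_sold = 64
Final: stock = 40, total_sold = 64

Answer: 40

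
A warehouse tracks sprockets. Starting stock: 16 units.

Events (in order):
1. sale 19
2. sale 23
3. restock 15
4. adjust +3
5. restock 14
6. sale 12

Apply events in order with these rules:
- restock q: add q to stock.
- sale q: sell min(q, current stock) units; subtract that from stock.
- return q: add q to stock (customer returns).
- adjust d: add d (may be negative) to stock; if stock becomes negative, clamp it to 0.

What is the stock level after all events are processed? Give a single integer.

Processing events:
Start: stock = 16
  Event 1 (sale 19): sell min(19,16)=16. stock: 16 - 16 = 0. total_sold = 16
  Event 2 (sale 23): sell min(23,0)=0. stock: 0 - 0 = 0. total_sold = 16
  Event 3 (restock 15): 0 + 15 = 15
  Event 4 (adjust +3): 15 + 3 = 18
  Event 5 (restock 14): 18 + 14 = 32
  Event 6 (sale 12): sell min(12,32)=12. stock: 32 - 12 = 20. total_sold = 28
Final: stock = 20, total_sold = 28

Answer: 20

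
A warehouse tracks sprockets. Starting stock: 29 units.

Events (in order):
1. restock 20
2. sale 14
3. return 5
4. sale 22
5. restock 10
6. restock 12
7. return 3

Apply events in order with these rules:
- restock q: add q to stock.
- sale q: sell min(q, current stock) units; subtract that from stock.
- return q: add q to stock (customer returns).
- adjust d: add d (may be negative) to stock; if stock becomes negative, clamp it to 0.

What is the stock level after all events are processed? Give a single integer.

Answer: 43

Derivation:
Processing events:
Start: stock = 29
  Event 1 (restock 20): 29 + 20 = 49
  Event 2 (sale 14): sell min(14,49)=14. stock: 49 - 14 = 35. total_sold = 14
  Event 3 (return 5): 35 + 5 = 40
  Event 4 (sale 22): sell min(22,40)=22. stock: 40 - 22 = 18. total_sold = 36
  Event 5 (restock 10): 18 + 10 = 28
  Event 6 (restock 12): 28 + 12 = 40
  Event 7 (return 3): 40 + 3 = 43
Final: stock = 43, total_sold = 36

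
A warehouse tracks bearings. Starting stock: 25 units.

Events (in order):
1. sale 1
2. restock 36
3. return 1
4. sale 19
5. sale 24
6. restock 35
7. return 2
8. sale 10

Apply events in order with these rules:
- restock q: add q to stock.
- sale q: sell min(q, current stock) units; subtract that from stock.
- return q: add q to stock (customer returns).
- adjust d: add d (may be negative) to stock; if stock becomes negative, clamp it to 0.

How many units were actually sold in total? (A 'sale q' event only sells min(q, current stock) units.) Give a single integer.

Processing events:
Start: stock = 25
  Event 1 (sale 1): sell min(1,25)=1. stock: 25 - 1 = 24. total_sold = 1
  Event 2 (restock 36): 24 + 36 = 60
  Event 3 (return 1): 60 + 1 = 61
  Event 4 (sale 19): sell min(19,61)=19. stock: 61 - 19 = 42. total_sold = 20
  Event 5 (sale 24): sell min(24,42)=24. stock: 42 - 24 = 18. total_sold = 44
  Event 6 (restock 35): 18 + 35 = 53
  Event 7 (return 2): 53 + 2 = 55
  Event 8 (sale 10): sell min(10,55)=10. stock: 55 - 10 = 45. total_sold = 54
Final: stock = 45, total_sold = 54

Answer: 54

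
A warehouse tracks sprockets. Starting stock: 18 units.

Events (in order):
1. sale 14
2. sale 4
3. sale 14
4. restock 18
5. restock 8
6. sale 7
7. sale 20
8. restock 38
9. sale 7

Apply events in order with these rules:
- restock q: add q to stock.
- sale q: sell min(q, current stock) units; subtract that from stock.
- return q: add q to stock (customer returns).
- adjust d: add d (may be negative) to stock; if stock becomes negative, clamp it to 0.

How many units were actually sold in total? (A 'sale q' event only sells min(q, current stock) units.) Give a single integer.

Processing events:
Start: stock = 18
  Event 1 (sale 14): sell min(14,18)=14. stock: 18 - 14 = 4. total_sold = 14
  Event 2 (sale 4): sell min(4,4)=4. stock: 4 - 4 = 0. total_sold = 18
  Event 3 (sale 14): sell min(14,0)=0. stock: 0 - 0 = 0. total_sold = 18
  Event 4 (restock 18): 0 + 18 = 18
  Event 5 (restock 8): 18 + 8 = 26
  Event 6 (sale 7): sell min(7,26)=7. stock: 26 - 7 = 19. total_sold = 25
  Event 7 (sale 20): sell min(20,19)=19. stock: 19 - 19 = 0. total_sold = 44
  Event 8 (restock 38): 0 + 38 = 38
  Event 9 (sale 7): sell min(7,38)=7. stock: 38 - 7 = 31. total_sold = 51
Final: stock = 31, total_sold = 51

Answer: 51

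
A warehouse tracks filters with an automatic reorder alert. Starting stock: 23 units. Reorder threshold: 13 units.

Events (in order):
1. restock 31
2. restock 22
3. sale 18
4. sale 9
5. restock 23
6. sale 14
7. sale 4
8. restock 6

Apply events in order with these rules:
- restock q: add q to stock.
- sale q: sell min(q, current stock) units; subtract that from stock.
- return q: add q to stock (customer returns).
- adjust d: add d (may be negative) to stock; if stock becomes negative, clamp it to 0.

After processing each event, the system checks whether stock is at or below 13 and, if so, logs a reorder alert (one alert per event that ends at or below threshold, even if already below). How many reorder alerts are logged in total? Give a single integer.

Answer: 0

Derivation:
Processing events:
Start: stock = 23
  Event 1 (restock 31): 23 + 31 = 54
  Event 2 (restock 22): 54 + 22 = 76
  Event 3 (sale 18): sell min(18,76)=18. stock: 76 - 18 = 58. total_sold = 18
  Event 4 (sale 9): sell min(9,58)=9. stock: 58 - 9 = 49. total_sold = 27
  Event 5 (restock 23): 49 + 23 = 72
  Event 6 (sale 14): sell min(14,72)=14. stock: 72 - 14 = 58. total_sold = 41
  Event 7 (sale 4): sell min(4,58)=4. stock: 58 - 4 = 54. total_sold = 45
  Event 8 (restock 6): 54 + 6 = 60
Final: stock = 60, total_sold = 45

Checking against threshold 13:
  After event 1: stock=54 > 13
  After event 2: stock=76 > 13
  After event 3: stock=58 > 13
  After event 4: stock=49 > 13
  After event 5: stock=72 > 13
  After event 6: stock=58 > 13
  After event 7: stock=54 > 13
  After event 8: stock=60 > 13
Alert events: []. Count = 0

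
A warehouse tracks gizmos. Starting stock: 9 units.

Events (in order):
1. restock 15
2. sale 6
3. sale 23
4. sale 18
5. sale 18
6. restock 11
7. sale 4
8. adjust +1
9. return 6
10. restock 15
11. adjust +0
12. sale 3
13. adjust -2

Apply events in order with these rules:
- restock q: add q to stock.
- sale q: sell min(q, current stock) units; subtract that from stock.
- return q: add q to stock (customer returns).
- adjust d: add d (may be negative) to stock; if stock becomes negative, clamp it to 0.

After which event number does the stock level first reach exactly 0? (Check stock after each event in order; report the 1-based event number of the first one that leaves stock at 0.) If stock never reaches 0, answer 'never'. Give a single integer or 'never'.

Processing events:
Start: stock = 9
  Event 1 (restock 15): 9 + 15 = 24
  Event 2 (sale 6): sell min(6,24)=6. stock: 24 - 6 = 18. total_sold = 6
  Event 3 (sale 23): sell min(23,18)=18. stock: 18 - 18 = 0. total_sold = 24
  Event 4 (sale 18): sell min(18,0)=0. stock: 0 - 0 = 0. total_sold = 24
  Event 5 (sale 18): sell min(18,0)=0. stock: 0 - 0 = 0. total_sold = 24
  Event 6 (restock 11): 0 + 11 = 11
  Event 7 (sale 4): sell min(4,11)=4. stock: 11 - 4 = 7. total_sold = 28
  Event 8 (adjust +1): 7 + 1 = 8
  Event 9 (return 6): 8 + 6 = 14
  Event 10 (restock 15): 14 + 15 = 29
  Event 11 (adjust +0): 29 + 0 = 29
  Event 12 (sale 3): sell min(3,29)=3. stock: 29 - 3 = 26. total_sold = 31
  Event 13 (adjust -2): 26 + -2 = 24
Final: stock = 24, total_sold = 31

First zero at event 3.

Answer: 3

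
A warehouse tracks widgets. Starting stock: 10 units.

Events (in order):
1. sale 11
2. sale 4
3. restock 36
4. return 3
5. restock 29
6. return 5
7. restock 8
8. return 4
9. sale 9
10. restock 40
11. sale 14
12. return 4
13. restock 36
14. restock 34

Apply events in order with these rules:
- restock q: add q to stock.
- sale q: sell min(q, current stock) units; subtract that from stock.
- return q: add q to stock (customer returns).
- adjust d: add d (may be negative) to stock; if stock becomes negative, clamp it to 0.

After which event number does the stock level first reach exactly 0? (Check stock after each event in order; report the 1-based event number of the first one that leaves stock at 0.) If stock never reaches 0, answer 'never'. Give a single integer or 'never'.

Processing events:
Start: stock = 10
  Event 1 (sale 11): sell min(11,10)=10. stock: 10 - 10 = 0. total_sold = 10
  Event 2 (sale 4): sell min(4,0)=0. stock: 0 - 0 = 0. total_sold = 10
  Event 3 (restock 36): 0 + 36 = 36
  Event 4 (return 3): 36 + 3 = 39
  Event 5 (restock 29): 39 + 29 = 68
  Event 6 (return 5): 68 + 5 = 73
  Event 7 (restock 8): 73 + 8 = 81
  Event 8 (return 4): 81 + 4 = 85
  Event 9 (sale 9): sell min(9,85)=9. stock: 85 - 9 = 76. total_sold = 19
  Event 10 (restock 40): 76 + 40 = 116
  Event 11 (sale 14): sell min(14,116)=14. stock: 116 - 14 = 102. total_sold = 33
  Event 12 (return 4): 102 + 4 = 106
  Event 13 (restock 36): 106 + 36 = 142
  Event 14 (restock 34): 142 + 34 = 176
Final: stock = 176, total_sold = 33

First zero at event 1.

Answer: 1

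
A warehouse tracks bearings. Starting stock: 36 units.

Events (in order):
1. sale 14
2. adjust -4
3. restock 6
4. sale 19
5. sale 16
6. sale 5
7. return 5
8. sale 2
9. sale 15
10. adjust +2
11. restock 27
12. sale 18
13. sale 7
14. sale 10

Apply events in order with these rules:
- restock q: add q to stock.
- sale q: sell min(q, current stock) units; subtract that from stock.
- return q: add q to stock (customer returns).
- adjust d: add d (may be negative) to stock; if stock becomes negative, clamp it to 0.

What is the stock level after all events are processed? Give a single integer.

Processing events:
Start: stock = 36
  Event 1 (sale 14): sell min(14,36)=14. stock: 36 - 14 = 22. total_sold = 14
  Event 2 (adjust -4): 22 + -4 = 18
  Event 3 (restock 6): 18 + 6 = 24
  Event 4 (sale 19): sell min(19,24)=19. stock: 24 - 19 = 5. total_sold = 33
  Event 5 (sale 16): sell min(16,5)=5. stock: 5 - 5 = 0. total_sold = 38
  Event 6 (sale 5): sell min(5,0)=0. stock: 0 - 0 = 0. total_sold = 38
  Event 7 (return 5): 0 + 5 = 5
  Event 8 (sale 2): sell min(2,5)=2. stock: 5 - 2 = 3. total_sold = 40
  Event 9 (sale 15): sell min(15,3)=3. stock: 3 - 3 = 0. total_sold = 43
  Event 10 (adjust +2): 0 + 2 = 2
  Event 11 (restock 27): 2 + 27 = 29
  Event 12 (sale 18): sell min(18,29)=18. stock: 29 - 18 = 11. total_sold = 61
  Event 13 (sale 7): sell min(7,11)=7. stock: 11 - 7 = 4. total_sold = 68
  Event 14 (sale 10): sell min(10,4)=4. stock: 4 - 4 = 0. total_sold = 72
Final: stock = 0, total_sold = 72

Answer: 0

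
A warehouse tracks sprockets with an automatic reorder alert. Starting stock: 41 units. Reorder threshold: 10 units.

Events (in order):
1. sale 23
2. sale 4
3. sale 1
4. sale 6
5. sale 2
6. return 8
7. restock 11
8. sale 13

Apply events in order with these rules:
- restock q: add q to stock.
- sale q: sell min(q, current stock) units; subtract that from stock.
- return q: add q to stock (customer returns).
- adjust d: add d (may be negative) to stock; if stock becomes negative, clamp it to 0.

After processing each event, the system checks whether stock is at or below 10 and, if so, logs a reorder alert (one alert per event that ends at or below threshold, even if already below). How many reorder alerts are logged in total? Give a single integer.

Answer: 2

Derivation:
Processing events:
Start: stock = 41
  Event 1 (sale 23): sell min(23,41)=23. stock: 41 - 23 = 18. total_sold = 23
  Event 2 (sale 4): sell min(4,18)=4. stock: 18 - 4 = 14. total_sold = 27
  Event 3 (sale 1): sell min(1,14)=1. stock: 14 - 1 = 13. total_sold = 28
  Event 4 (sale 6): sell min(6,13)=6. stock: 13 - 6 = 7. total_sold = 34
  Event 5 (sale 2): sell min(2,7)=2. stock: 7 - 2 = 5. total_sold = 36
  Event 6 (return 8): 5 + 8 = 13
  Event 7 (restock 11): 13 + 11 = 24
  Event 8 (sale 13): sell min(13,24)=13. stock: 24 - 13 = 11. total_sold = 49
Final: stock = 11, total_sold = 49

Checking against threshold 10:
  After event 1: stock=18 > 10
  After event 2: stock=14 > 10
  After event 3: stock=13 > 10
  After event 4: stock=7 <= 10 -> ALERT
  After event 5: stock=5 <= 10 -> ALERT
  After event 6: stock=13 > 10
  After event 7: stock=24 > 10
  After event 8: stock=11 > 10
Alert events: [4, 5]. Count = 2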